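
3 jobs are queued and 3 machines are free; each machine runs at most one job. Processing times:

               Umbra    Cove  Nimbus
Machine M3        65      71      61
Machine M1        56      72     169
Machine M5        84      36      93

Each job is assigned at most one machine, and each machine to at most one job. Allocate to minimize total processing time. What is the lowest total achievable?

Optimal: Umbra→Machine M1 (56 min), Cove→Machine M5 (36 min), Nimbus→Machine M3 (61 min) — total 56+36+61 = 153 min.

Min total: 153 min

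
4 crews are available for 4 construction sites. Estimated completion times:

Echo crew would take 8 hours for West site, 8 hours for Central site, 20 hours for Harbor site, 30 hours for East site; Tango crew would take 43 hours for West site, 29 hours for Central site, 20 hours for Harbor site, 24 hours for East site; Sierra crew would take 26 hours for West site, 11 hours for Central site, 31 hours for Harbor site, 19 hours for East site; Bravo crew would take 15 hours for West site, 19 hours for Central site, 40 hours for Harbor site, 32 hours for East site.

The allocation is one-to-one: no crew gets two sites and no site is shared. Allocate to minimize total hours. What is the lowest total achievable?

Optimal: Echo crew→Central site (8 hours), Tango crew→Harbor site (20 hours), Sierra crew→East site (19 hours), Bravo crew→West site (15 hours) — total 8+20+19+15 = 62 hours.
Column-greedy (each site in turn goes to its cheapest remaining crew) gives 71 hours, worse by 9.

Min total: 62 hours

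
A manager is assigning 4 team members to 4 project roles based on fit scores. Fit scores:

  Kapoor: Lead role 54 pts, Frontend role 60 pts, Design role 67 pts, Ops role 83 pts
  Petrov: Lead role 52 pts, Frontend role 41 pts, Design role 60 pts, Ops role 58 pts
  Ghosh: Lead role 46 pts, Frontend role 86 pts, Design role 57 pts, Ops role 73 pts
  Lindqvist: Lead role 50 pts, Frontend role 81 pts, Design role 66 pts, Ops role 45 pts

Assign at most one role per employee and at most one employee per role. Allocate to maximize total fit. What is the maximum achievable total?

Optimal: Kapoor→Ops role (83 pts), Petrov→Lead role (52 pts), Ghosh→Frontend role (86 pts), Lindqvist→Design role (66 pts) — total 83+52+86+66 = 287 pts.
Row-greedy (each employee in turn takes its best remaining role) gives 279 pts, worse by 8.

Maximum total: 287 pts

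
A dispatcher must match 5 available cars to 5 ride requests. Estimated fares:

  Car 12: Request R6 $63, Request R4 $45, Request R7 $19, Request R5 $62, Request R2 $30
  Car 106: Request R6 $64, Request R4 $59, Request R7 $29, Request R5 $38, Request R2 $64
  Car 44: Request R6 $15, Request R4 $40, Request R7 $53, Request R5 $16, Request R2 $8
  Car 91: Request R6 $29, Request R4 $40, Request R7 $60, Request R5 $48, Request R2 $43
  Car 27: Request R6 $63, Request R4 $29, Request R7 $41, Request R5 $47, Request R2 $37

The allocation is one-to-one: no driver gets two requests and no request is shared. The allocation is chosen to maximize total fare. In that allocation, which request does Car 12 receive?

Optimal: Car 12→Request R5 ($62), Car 106→Request R2 ($64), Car 44→Request R4 ($40), Car 91→Request R7 ($60), Car 27→Request R6 ($63) — total 62+64+40+60+63 = $289.
Column-greedy (each request in turn goes to its best remaining driver) gives $224, worse by 65.
Next-best assignment: Car 12→Request R5, Car 106→Request R2, Car 44→Request R7, Car 91→Request R4, Car 27→Request R6 = $282.
No other one-to-one assignment exceeds $289.
Car 12's own top request is Request R6 ($63), but forcing Car 12→Request R6 and reassigning the rest optimally gives only $274 — worse by 15.

Car 12 receives Request R5.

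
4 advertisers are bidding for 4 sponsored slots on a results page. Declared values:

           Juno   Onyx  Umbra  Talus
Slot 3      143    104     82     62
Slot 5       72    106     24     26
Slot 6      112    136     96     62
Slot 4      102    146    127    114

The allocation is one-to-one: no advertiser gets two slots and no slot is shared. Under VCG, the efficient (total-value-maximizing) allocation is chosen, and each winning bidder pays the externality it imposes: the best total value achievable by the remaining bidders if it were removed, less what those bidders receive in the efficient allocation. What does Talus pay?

Talus pays $61.

Efficient allocation: Juno→Slot 3 ($143), Onyx→Slot 5 ($106), Umbra→Slot 6 ($96), Talus→Slot 4 ($114); total welfare W = $459.
Talus receives Slot 4 at value $114, so the others get W − 114 = $345.
Without Talus: best allocation of the remaining 3 bidders over all 4 slots is Juno→Slot 3 ($143), Onyx→Slot 6 ($136), Umbra→Slot 4 ($127), total $406.
VCG payment = (others' best without Talus) − (others' welfare with Talus) = 406 − 345 = $61.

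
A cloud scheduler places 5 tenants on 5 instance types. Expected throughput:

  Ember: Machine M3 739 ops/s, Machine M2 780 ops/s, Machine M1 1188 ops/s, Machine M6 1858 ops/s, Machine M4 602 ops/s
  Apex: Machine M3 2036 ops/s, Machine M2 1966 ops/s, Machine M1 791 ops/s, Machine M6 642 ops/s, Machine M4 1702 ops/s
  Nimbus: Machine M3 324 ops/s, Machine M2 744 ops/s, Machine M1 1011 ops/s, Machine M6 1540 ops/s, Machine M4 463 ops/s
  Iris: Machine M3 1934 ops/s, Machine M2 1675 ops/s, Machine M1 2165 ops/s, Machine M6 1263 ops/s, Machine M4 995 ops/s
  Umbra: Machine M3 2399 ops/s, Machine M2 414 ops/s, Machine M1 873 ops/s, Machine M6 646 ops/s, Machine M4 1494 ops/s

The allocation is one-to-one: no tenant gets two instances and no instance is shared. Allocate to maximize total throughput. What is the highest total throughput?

Maximum total: 8868 ops/s

Optimal: Ember→Machine M6 (1858 ops/s), Apex→Machine M4 (1702 ops/s), Nimbus→Machine M2 (744 ops/s), Iris→Machine M1 (2165 ops/s), Umbra→Machine M3 (2399 ops/s) — total 1858+1702+744+2165+2399 = 8868 ops/s.
Row-greedy (each tenant in turn takes its best remaining instance) gives 8074 ops/s, worse by 794.
Checked against all permutations: 8868 ops/s is optimal.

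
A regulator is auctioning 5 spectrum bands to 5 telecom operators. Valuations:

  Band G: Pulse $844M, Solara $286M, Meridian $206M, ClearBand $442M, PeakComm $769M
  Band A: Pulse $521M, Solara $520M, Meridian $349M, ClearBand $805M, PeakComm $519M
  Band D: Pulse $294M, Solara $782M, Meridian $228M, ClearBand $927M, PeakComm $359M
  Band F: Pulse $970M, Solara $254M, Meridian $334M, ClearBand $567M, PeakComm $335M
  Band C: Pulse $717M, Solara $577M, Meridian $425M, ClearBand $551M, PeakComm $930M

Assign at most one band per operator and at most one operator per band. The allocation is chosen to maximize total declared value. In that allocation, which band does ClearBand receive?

Optimal: Pulse→Band F ($970M), Solara→Band D ($782M), Meridian→Band C ($425M), ClearBand→Band A ($805M), PeakComm→Band G ($769M) — total 970+782+425+805+769 = $3751M.
Max-entry greedy (repeatedly take the single best remaining cell) gives $3553M, worse by 198.
Next-best assignment: Pulse→Band G, Solara→Band D, Meridian→Band F, ClearBand→Band A, PeakComm→Band C = $3695M.
Checked against all permutations: $3751M is optimal.
ClearBand's own top band is Band D ($927M), but forcing ClearBand→Band D and reassigning the rest optimally gives only $3611M — worse by 140.

ClearBand receives Band A.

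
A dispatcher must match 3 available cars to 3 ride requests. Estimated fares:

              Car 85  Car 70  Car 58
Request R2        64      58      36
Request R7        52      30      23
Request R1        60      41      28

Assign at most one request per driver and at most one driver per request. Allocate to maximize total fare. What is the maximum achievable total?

Maximum total: $141

Optimal: Car 85→Request R1 ($60), Car 70→Request R2 ($58), Car 58→Request R7 ($23) — total 60+58+23 = $141.
Row-greedy (each driver in turn takes its best remaining request) gives $128, worse by 13.
Checked against all permutations: $141 is optimal.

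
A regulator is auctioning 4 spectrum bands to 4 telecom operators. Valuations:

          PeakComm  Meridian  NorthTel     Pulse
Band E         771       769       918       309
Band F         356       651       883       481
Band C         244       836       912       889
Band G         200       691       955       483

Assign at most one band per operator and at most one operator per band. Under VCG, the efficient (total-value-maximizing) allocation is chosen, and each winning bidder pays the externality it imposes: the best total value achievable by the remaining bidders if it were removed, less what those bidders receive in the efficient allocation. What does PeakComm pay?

PeakComm pays $118M.

Efficient allocation: PeakComm→Band E ($771M), Meridian→Band F ($651M), NorthTel→Band G ($955M), Pulse→Band C ($889M); total welfare W = $3266M.
PeakComm receives Band E at value $771M, so the others get W − 771 = $2495M.
Without PeakComm: best allocation of the remaining 3 bidders over all 4 bands is Meridian→Band E ($769M), NorthTel→Band G ($955M), Pulse→Band C ($889M), total $2613M.
VCG payment = (others' best without PeakComm) − (others' welfare with PeakComm) = 2613 − 2495 = $118M.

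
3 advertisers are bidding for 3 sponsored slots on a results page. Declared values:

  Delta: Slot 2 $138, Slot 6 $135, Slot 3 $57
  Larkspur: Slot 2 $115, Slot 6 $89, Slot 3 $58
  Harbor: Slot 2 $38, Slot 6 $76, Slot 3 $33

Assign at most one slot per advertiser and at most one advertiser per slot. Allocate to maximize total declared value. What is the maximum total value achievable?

Optimal: Delta→Slot 6 ($135), Larkspur→Slot 2 ($115), Harbor→Slot 3 ($33) — total 135+115+33 = $283.
Checked against all permutations: $283 is optimal.

Max total: $283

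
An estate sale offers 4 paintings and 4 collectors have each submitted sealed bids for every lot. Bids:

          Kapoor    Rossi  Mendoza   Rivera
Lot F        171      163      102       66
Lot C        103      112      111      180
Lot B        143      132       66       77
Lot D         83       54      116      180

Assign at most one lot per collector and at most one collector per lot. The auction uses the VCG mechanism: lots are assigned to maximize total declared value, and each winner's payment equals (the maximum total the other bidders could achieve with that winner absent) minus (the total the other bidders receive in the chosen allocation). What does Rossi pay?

Efficient allocation: Kapoor→Lot B ($143), Rossi→Lot F ($163), Mendoza→Lot D ($116), Rivera→Lot C ($180); total welfare W = $602.
Rossi receives Lot F at value $163, so the others get W − 163 = $439.
Without Rossi: best allocation of the remaining 3 bidders over all 4 lots is Kapoor→Lot F ($171), Mendoza→Lot D ($116), Rivera→Lot C ($180), total $467.
VCG payment = (others' best without Rossi) − (others' welfare with Rossi) = 467 − 439 = $28.

Rossi pays $28.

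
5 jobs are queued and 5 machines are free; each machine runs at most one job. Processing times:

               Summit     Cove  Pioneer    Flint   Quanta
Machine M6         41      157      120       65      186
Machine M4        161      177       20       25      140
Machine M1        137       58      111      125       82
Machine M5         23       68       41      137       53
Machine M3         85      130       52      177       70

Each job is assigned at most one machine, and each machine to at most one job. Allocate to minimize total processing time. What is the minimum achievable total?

Minimum total: 229 min

Treat this as an assignment problem: match each job to one machine.
Optimal: Summit→Machine M6 (41 min), Cove→Machine M1 (58 min), Pioneer→Machine M3 (52 min), Flint→Machine M4 (25 min), Quanta→Machine M5 (53 min) — total 41+58+52+25+53 = 229 min.
Row-greedy (each job in turn takes its cheapest remaining machine) gives 236 min, worse by 7.
Next-best assignment: Summit→Machine M6, Cove→Machine M1, Pioneer→Machine M5, Flint→Machine M4, Quanta→Machine M3 = 235 min.
Every other assignment is strictly worse.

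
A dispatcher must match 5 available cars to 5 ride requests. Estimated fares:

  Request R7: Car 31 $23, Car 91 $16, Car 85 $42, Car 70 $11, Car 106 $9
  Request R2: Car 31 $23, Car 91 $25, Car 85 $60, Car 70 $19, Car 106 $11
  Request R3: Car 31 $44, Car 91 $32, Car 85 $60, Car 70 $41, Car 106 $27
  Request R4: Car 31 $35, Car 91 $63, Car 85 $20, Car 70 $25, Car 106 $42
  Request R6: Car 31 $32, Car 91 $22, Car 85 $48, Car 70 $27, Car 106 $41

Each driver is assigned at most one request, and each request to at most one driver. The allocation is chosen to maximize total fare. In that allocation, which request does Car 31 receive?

Car 31 receives Request R7.

Optimal: Car 31→Request R7 ($23), Car 91→Request R4 ($63), Car 85→Request R2 ($60), Car 70→Request R3 ($41), Car 106→Request R6 ($41) — total 23+63+60+41+41 = $228.
Max-entry greedy (repeatedly take the single best remaining cell) gives $219, worse by 9.
Swapping Car 106↔Car 91 (Car 106→Request R4 $42, Car 91→Request R6 $22) loses 40.
Car 31's own top request is Request R3 ($44), but forcing Car 31→Request R3 and reassigning the rest optimally gives only $219 — worse by 9.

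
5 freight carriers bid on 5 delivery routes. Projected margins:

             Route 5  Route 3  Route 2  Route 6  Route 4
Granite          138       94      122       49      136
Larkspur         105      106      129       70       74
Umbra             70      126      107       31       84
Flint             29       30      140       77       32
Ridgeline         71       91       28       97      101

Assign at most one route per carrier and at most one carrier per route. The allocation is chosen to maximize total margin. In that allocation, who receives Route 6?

Ridgeline receives Route 6.

Treat this as an assignment problem: match each carrier to one route.
Optimal: Granite→Route 4 ($136k), Larkspur→Route 5 ($105k), Umbra→Route 3 ($126k), Flint→Route 2 ($140k), Ridgeline→Route 6 ($97k) — total 136+105+126+140+97 = $604k.
Max-entry greedy (repeatedly take the single best remaining cell) gives $575k, worse by 29.
No other one-to-one assignment exceeds $604k.
Ridgeline's own top route is Route 4 ($101k), but forcing Ridgeline→Route 4 and reassigning the rest optimally gives only $575k — worse by 29.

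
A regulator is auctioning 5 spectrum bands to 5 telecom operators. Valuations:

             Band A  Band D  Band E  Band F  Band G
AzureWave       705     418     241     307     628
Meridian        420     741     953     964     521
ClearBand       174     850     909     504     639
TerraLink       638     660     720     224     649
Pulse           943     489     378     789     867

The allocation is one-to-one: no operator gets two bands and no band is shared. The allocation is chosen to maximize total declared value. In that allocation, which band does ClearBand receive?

ClearBand receives Band D.

Optimal: AzureWave→Band A ($705M), Meridian→Band F ($964M), ClearBand→Band D ($850M), TerraLink→Band E ($720M), Pulse→Band G ($867M) — total 705+964+850+720+867 = $4106M.
Row-greedy (each operator in turn takes its best remaining band) gives $4105M, worse by 1.
Swapping AzureWave↔TerraLink (AzureWave→Band E $241M, TerraLink→Band A $638M) loses 546.
No other one-to-one assignment exceeds $4106M.
ClearBand's own top band is Band E ($909M), but forcing ClearBand→Band E and reassigning the rest optimally gives only $4105M — worse by 1.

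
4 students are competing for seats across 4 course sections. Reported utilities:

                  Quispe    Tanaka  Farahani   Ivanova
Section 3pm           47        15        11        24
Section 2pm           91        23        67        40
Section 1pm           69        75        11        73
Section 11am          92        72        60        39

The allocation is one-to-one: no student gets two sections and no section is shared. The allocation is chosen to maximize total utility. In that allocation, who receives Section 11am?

Optimal: Quispe→Section 3pm (47 points), Tanaka→Section 11am (72 points), Farahani→Section 2pm (67 points), Ivanova→Section 1pm (73 points) — total 47+72+67+73 = 259 points.
Next-best assignment: Quispe→Section 11am, Tanaka→Section 1pm, Farahani→Section 2pm, Ivanova→Section 3pm = 258 points.
Swapping Ivanova↔Quispe (Ivanova→Section 3pm 24 points, Quispe→Section 1pm 69 points) loses 27.
Every other assignment is strictly worse.
Tanaka's own top section is Section 1pm (75 points), but forcing Tanaka→Section 1pm and reassigning the rest optimally gives only 258 points — worse by 1.

Tanaka receives Section 11am.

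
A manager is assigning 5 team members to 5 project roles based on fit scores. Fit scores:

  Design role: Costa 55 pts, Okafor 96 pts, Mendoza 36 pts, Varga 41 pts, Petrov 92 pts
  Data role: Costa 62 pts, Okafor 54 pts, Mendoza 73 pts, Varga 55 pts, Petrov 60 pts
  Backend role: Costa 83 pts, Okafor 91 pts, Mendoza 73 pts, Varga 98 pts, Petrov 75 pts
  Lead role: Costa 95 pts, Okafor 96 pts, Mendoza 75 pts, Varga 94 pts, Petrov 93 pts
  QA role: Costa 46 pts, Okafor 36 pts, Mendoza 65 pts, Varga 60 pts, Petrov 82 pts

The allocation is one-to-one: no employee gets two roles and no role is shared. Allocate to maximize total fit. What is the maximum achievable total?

This is the linear assignment problem.
Optimal: Costa→Lead role (95 pts), Okafor→Design role (96 pts), Mendoza→Data role (73 pts), Varga→Backend role (98 pts), Petrov→QA role (82 pts) — total 95+96+73+98+82 = 444 pts.

Max total: 444 pts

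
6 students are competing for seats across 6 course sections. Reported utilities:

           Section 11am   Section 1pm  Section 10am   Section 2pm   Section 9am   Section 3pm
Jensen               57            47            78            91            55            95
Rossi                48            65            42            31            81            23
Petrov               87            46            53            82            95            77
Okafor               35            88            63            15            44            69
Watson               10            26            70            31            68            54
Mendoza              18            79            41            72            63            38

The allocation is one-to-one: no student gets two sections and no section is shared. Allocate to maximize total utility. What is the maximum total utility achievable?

Maximum total: 493 points

Optimal: Jensen→Section 3pm (95 points), Rossi→Section 9am (81 points), Petrov→Section 11am (87 points), Okafor→Section 1pm (88 points), Watson→Section 10am (70 points), Mendoza→Section 2pm (72 points) — total 95+81+87+88+70+72 = 493 points.
Column-greedy (each section in turn goes to its best remaining student) gives 460 points, worse by 33.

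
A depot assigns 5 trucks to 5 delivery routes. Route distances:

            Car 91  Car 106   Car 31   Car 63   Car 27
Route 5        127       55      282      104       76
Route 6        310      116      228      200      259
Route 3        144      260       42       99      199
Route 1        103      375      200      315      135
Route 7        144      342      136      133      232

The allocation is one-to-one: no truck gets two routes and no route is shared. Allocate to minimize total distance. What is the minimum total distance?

This is a one-to-one assignment (minimum-cost bipartite matching).
Optimal: Car 91→Route 1 (103 km), Car 106→Route 6 (116 km), Car 31→Route 3 (42 km), Car 63→Route 7 (133 km), Car 27→Route 5 (76 km) — total 103+116+42+133+76 = 470 km.
Min-entry greedy (repeatedly take the single cheapest remaining cell) gives 592 km, worse by 122.
Next-best assignment: Car 91→Route 1, Car 106→Route 6, Car 31→Route 7, Car 63→Route 3, Car 27→Route 5 = 530 km.
Swapping Car 27↔Car 31 (Car 27→Route 3 199 km, Car 31→Route 5 282 km) adds 363.

Minimum total: 470 km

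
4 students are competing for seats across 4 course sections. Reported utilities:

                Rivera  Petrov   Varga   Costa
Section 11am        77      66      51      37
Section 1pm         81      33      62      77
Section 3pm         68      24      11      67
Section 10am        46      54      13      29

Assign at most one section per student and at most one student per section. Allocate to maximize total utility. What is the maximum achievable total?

Max total: 260 points

Optimal: Rivera→Section 11am (77 points), Petrov→Section 10am (54 points), Varga→Section 1pm (62 points), Costa→Section 3pm (67 points) — total 77+54+62+67 = 260 points.
Next-best assignment: Rivera→Section 1pm, Petrov→Section 10am, Varga→Section 11am, Costa→Section 3pm = 253 points.
Swapping Varga↔Costa (Varga→Section 3pm 11 points, Costa→Section 1pm 77 points) loses 41.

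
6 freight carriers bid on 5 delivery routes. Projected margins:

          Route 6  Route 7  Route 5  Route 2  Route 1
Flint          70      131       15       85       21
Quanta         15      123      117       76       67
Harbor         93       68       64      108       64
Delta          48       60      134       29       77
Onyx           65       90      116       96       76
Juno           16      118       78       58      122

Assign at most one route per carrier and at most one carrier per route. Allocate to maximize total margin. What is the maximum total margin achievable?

Maximum total: $576k

Treat this as an assignment problem: match each carrier to one route.
Optimal: Harbor→Route 6 ($93k), Flint→Route 7 ($131k), Delta→Route 5 ($134k), Onyx→Route 2 ($96k), Juno→Route 1 ($122k) — total 93+131+134+96+122 = $576k.
Max-entry greedy (repeatedly take the single best remaining cell) gives $560k, worse by 16.
Next-best assignment: Harbor→Route 6, Quanta→Route 7, Delta→Route 5, Onyx→Route 2, Juno→Route 1 = $568k.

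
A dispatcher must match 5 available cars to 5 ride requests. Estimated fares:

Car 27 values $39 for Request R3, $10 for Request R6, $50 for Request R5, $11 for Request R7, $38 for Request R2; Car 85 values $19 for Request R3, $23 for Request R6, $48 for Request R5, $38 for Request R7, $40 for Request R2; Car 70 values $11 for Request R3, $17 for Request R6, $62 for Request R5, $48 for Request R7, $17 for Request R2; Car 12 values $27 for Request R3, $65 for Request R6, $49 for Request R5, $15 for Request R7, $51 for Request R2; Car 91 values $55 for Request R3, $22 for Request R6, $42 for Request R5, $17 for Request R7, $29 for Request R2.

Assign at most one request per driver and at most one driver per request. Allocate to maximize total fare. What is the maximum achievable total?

Max total: $258

Optimal: Car 27→Request R5 ($50), Car 85→Request R2 ($40), Car 70→Request R7 ($48), Car 12→Request R6 ($65), Car 91→Request R3 ($55) — total 50+40+48+65+55 = $258.
Max-entry greedy (repeatedly take the single best remaining cell) gives $233, worse by 25.
Swapping Car 85↔Car 91 (Car 85→Request R3 $19, Car 91→Request R2 $29) loses 47.
No other one-to-one assignment exceeds $258.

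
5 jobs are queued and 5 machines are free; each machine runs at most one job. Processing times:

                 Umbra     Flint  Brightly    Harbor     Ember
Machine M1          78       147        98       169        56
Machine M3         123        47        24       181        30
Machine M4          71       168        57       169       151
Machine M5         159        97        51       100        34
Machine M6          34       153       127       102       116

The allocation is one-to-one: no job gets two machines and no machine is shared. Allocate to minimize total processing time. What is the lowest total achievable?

Minimum total: 294 min

Optimal: Umbra→Machine M6 (34 min), Flint→Machine M3 (47 min), Brightly→Machine M4 (57 min), Harbor→Machine M5 (100 min), Ember→Machine M1 (56 min) — total 34+47+57+100+56 = 294 min.
Min-entry greedy (repeatedly take the single cheapest remaining cell) gives 408 min, worse by 114.
Next-best assignment: Umbra→Machine M1, Flint→Machine M3, Brightly→Machine M4, Harbor→Machine M6, Ember→Machine M5 = 318 min.
No other one-to-one assignment undercuts 294 min.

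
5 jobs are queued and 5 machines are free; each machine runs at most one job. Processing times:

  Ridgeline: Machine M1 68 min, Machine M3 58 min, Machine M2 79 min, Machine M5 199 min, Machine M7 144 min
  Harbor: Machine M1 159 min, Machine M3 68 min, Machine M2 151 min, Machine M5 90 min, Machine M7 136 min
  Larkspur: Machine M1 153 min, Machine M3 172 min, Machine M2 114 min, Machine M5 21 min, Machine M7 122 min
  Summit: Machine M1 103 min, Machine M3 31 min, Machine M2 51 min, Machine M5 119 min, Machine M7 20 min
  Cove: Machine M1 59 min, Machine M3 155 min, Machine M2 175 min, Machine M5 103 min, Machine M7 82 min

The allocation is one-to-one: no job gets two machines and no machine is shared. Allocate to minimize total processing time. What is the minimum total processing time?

Minimum total: 247 min

Optimal: Ridgeline→Machine M2 (79 min), Harbor→Machine M3 (68 min), Larkspur→Machine M5 (21 min), Summit→Machine M7 (20 min), Cove→Machine M1 (59 min) — total 79+68+21+20+59 = 247 min.
Min-entry greedy (repeatedly take the single cheapest remaining cell) gives 309 min, worse by 62.
Next-best assignment: Ridgeline→Machine M1, Harbor→Machine M3, Larkspur→Machine M5, Summit→Machine M2, Cove→Machine M7 = 290 min.
Checked against all permutations: 247 min is optimal.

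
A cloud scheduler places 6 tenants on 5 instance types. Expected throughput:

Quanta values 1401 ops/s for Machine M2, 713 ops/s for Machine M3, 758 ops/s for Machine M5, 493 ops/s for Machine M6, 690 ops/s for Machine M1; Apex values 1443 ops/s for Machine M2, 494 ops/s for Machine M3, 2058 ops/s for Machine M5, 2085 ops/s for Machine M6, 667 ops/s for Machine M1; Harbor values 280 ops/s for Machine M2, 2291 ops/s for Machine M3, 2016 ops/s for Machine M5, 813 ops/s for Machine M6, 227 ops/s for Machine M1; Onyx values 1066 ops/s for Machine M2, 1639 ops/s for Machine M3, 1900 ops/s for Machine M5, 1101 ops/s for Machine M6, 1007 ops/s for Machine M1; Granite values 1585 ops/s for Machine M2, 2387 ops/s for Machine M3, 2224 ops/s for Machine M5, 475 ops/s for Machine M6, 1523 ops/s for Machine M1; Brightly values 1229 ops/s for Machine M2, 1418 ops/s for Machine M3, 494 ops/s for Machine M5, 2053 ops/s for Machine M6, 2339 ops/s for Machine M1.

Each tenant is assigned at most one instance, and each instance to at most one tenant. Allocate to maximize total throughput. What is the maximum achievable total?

Max total: 10340 ops/s

This is the linear assignment problem.
Optimal: Quanta→Machine M2 (1401 ops/s), Harbor→Machine M3 (2291 ops/s), Granite→Machine M5 (2224 ops/s), Apex→Machine M6 (2085 ops/s), Brightly→Machine M1 (2339 ops/s) — total 1401+2291+2224+2085+2339 = 10340 ops/s.
Max-entry greedy (repeatedly take the single best remaining cell) gives 10228 ops/s, worse by 112.
Next-best assignment: Quanta→Machine M2, Granite→Machine M3, Harbor→Machine M5, Apex→Machine M6, Brightly→Machine M1 = 10228 ops/s.
No other one-to-one assignment exceeds 10340 ops/s.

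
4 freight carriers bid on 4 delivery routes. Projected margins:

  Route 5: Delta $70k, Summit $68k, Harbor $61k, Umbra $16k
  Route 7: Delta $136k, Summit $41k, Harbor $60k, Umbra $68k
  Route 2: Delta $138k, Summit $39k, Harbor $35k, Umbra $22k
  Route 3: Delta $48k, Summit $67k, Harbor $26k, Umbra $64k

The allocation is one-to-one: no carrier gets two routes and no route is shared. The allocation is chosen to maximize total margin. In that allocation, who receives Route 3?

Optimal: Delta→Route 2 ($138k), Summit→Route 3 ($67k), Harbor→Route 5 ($61k), Umbra→Route 7 ($68k) — total 138+67+61+68 = $334k.
Row-greedy (each carrier in turn takes its best remaining route) gives $330k, worse by 4.
Next-best assignment: Delta→Route 2, Summit→Route 5, Harbor→Route 7, Umbra→Route 3 = $330k.
No other one-to-one assignment exceeds $334k.
Summit's own top route is Route 5 ($68k), but forcing Summit→Route 5 and reassigning the rest optimally gives only $330k — worse by 4.

Summit receives Route 3.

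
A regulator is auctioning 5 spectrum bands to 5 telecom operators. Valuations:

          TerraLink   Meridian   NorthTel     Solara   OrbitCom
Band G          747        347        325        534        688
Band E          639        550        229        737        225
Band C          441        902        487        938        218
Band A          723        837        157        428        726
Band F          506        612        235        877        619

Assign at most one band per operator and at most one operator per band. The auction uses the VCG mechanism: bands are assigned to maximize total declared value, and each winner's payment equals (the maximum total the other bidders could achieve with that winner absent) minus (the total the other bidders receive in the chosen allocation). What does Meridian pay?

Meridian pays $146M.

Efficient allocation: TerraLink→Band E ($639M), Meridian→Band A ($837M), NorthTel→Band C ($487M), Solara→Band F ($877M), OrbitCom→Band G ($688M); total welfare W = $3528M.
Meridian receives Band A at value $837M, so the others get W − 837 = $2691M.
Without Meridian: best allocation of the remaining 4 bidders over all 5 bands is TerraLink→Band G ($747M), NorthTel→Band C ($487M), Solara→Band F ($877M), OrbitCom→Band A ($726M), total $2837M.
VCG payment = (others' best without Meridian) − (others' welfare with Meridian) = 2837 − 2691 = $146M.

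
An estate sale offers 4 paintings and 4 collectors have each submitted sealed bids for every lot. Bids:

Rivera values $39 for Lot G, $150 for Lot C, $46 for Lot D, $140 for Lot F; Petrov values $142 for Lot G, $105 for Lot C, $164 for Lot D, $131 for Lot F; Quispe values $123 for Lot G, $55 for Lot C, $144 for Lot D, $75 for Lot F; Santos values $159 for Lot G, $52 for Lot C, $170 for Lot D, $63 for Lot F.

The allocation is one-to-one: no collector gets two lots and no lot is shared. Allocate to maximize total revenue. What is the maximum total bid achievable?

Optimal: Rivera→Lot C ($150), Petrov→Lot F ($131), Quispe→Lot D ($144), Santos→Lot G ($159) — total 150+131+144+159 = $584.
Max-entry greedy (repeatedly take the single best remaining cell) gives $537, worse by 47.
Next-best assignment: Rivera→Lot C, Petrov→Lot F, Quispe→Lot G, Santos→Lot D = $574.
No other one-to-one assignment exceeds $584.

Maximum total: $584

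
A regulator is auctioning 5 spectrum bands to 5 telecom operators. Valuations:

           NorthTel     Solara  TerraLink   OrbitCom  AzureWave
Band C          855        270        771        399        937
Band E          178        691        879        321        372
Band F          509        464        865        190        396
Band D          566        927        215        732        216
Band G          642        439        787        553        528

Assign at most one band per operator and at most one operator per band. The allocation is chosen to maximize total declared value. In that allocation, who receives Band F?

TerraLink receives Band F.

Treat this as an assignment problem: match each operator to one band.
Optimal: NorthTel→Band G ($642M), Solara→Band E ($691M), TerraLink→Band F ($865M), OrbitCom→Band D ($732M), AzureWave→Band C ($937M) — total 642+691+865+732+937 = $3867M.
Column-greedy (each band in turn goes to its best remaining operator) gives $3805M, worse by 62.
Next-best assignment: NorthTel→Band F, Solara→Band D, TerraLink→Band E, OrbitCom→Band G, AzureWave→Band C = $3805M.
Swapping Solara↔TerraLink (Solara→Band F $464M, TerraLink→Band E $879M) loses 213.
TerraLink's own top band is Band E ($879M), but forcing TerraLink→Band E and reassigning the rest optimally gives only $3805M — worse by 62.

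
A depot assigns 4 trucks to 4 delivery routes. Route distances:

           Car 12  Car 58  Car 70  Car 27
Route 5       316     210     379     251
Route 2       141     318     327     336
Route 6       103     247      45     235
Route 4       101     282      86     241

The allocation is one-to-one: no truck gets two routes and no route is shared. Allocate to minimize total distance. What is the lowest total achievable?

This is the linear assignment problem.
Optimal: Car 12→Route 2 (141 km), Car 58→Route 5 (210 km), Car 70→Route 6 (45 km), Car 27→Route 4 (241 km) — total 141+210+45+241 = 637 km.
Checked against all permutations: 637 km is optimal.

Min total: 637 km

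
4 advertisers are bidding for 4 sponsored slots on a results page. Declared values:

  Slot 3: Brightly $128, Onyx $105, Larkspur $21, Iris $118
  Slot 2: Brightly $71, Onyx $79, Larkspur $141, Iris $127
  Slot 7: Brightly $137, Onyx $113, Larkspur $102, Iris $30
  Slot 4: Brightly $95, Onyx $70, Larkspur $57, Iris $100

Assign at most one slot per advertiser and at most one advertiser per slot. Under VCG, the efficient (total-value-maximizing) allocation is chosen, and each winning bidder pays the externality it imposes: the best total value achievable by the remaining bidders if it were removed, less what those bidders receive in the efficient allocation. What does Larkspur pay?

Larkspur pays $27.

Efficient allocation: Brightly→Slot 7 ($137), Onyx→Slot 3 ($105), Larkspur→Slot 2 ($141), Iris→Slot 4 ($100); total welfare W = $483.
Larkspur receives Slot 2 at value $141, so the others get W − 141 = $342.
Without Larkspur: best allocation of the remaining 3 bidders over all 4 slots is Brightly→Slot 7 ($137), Onyx→Slot 3 ($105), Iris→Slot 2 ($127), total $369.
VCG payment = (others' best without Larkspur) − (others' welfare with Larkspur) = 369 − 342 = $27.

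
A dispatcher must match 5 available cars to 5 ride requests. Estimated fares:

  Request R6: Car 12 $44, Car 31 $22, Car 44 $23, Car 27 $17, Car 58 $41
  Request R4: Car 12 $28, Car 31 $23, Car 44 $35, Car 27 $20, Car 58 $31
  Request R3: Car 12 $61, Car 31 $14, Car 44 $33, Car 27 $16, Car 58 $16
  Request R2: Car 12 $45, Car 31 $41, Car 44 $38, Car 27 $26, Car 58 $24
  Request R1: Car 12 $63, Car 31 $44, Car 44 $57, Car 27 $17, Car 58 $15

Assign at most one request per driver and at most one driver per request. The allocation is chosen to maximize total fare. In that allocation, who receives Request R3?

Optimal: Car 12→Request R3 ($61), Car 31→Request R2 ($41), Car 44→Request R1 ($57), Car 27→Request R4 ($20), Car 58→Request R6 ($41) — total 61+41+57+20+41 = $220.
Max-entry greedy (repeatedly take the single best remaining cell) gives $196, worse by 24.
Swapping Car 27↔Car 31 (Car 27→Request R2 $26, Car 31→Request R4 $23) loses 12.
Every other assignment is strictly worse.
Car 12's own top request is Request R1 ($63), but forcing Car 12→Request R1 and reassigning the rest optimally gives only $198 — worse by 22.

Car 12 receives Request R3.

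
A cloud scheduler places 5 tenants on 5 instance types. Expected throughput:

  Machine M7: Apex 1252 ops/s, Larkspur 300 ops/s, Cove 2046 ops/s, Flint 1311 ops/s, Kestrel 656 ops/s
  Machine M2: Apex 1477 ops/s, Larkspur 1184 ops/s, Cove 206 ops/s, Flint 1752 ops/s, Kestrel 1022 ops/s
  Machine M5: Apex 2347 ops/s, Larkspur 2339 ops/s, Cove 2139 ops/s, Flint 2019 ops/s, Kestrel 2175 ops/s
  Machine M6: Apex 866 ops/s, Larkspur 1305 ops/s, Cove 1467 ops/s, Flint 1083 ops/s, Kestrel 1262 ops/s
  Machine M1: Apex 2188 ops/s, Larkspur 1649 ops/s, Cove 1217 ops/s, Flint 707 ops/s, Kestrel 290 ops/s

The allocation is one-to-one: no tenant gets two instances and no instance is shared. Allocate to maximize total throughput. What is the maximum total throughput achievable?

Optimal: Apex→Machine M1 (2188 ops/s), Larkspur→Machine M5 (2339 ops/s), Cove→Machine M7 (2046 ops/s), Flint→Machine M2 (1752 ops/s), Kestrel→Machine M6 (1262 ops/s) — total 2188+2339+2046+1752+1262 = 9587 ops/s.
Row-greedy (each tenant in turn takes its best remaining instance) gives 9056 ops/s, worse by 531.
Next-best assignment: Apex→Machine M1, Larkspur→Machine M6, Cove→Machine M7, Flint→Machine M2, Kestrel→Machine M5 = 9466 ops/s.
Swapping Flint↔Apex (Flint→Machine M1 707 ops/s, Apex→Machine M2 1477 ops/s) loses 1756.
Checked against all permutations: 9587 ops/s is optimal.

Max total: 9587 ops/s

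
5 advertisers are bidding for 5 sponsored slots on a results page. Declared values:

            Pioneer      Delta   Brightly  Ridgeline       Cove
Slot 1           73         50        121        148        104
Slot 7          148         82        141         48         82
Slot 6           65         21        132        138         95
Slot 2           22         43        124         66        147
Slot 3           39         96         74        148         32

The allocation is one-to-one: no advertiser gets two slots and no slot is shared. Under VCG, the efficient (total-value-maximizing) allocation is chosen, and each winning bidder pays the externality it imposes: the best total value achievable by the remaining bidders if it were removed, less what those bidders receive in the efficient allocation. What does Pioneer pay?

Efficient allocation: Pioneer→Slot 7 ($148), Delta→Slot 3 ($96), Brightly→Slot 6 ($132), Ridgeline→Slot 1 ($148), Cove→Slot 2 ($147); total welfare W = $671.
Pioneer receives Slot 7 at value $148, so the others get W − 148 = $523.
Without Pioneer: best allocation of the remaining 4 bidders over all 5 slots is Delta→Slot 3 ($96), Brightly→Slot 7 ($141), Ridgeline→Slot 1 ($148), Cove→Slot 2 ($147), total $532.
VCG payment = (others' best without Pioneer) − (others' welfare with Pioneer) = 532 − 523 = $9.

Pioneer pays $9.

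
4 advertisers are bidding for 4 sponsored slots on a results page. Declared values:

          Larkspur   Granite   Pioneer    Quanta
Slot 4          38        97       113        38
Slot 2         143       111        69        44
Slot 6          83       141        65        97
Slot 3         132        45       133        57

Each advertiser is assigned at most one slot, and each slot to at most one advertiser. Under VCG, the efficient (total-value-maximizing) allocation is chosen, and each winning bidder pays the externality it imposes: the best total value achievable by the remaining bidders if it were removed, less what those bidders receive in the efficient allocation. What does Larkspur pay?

Larkspur pays $14.

Efficient allocation: Larkspur→Slot 2 ($143), Granite→Slot 4 ($97), Pioneer→Slot 3 ($133), Quanta→Slot 6 ($97); total welfare W = $470.
Larkspur receives Slot 2 at value $143, so the others get W − 143 = $327.
Without Larkspur: best allocation of the remaining 3 bidders over all 4 slots is Granite→Slot 2 ($111), Pioneer→Slot 3 ($133), Quanta→Slot 6 ($97), total $341.
VCG payment = (others' best without Larkspur) − (others' welfare with Larkspur) = 341 − 327 = $14.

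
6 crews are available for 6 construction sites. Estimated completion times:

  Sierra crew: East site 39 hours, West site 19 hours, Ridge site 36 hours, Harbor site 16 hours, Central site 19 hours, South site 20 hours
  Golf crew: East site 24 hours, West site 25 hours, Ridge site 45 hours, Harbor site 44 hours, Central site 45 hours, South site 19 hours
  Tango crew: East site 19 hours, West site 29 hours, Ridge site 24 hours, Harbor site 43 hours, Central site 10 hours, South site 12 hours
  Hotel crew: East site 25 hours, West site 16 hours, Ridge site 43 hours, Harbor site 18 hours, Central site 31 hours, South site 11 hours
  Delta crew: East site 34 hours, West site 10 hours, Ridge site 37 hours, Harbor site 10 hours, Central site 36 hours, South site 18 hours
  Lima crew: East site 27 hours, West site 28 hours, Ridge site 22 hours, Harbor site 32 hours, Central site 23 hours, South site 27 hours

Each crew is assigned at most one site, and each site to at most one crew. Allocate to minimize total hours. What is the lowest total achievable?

Minimum total: 93 hours

This is the linear assignment problem.
Optimal: Sierra crew→Harbor site (16 hours), Golf crew→East site (24 hours), Tango crew→Central site (10 hours), Hotel crew→South site (11 hours), Delta crew→West site (10 hours), Lima crew→Ridge site (22 hours) — total 16+24+10+11+10+22 = 93 hours.
Column-greedy (each site in turn goes to its cheapest remaining crew) gives 117 hours, worse by 24.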